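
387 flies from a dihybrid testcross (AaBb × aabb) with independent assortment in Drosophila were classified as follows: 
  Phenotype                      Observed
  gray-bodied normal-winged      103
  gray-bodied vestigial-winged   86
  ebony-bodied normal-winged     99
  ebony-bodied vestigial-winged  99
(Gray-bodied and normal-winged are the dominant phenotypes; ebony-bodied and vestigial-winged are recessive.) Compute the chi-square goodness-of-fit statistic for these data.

1.703

A dihybrid testcross with independent assortment gives a 1:1:1:1 ratio.
The 1:1:1:1 ratio has 4 parts, so with N = 387 the expected counts are:
  gray-bodied normal-winged: 387 × 1/4 = 96.75
  gray-bodied vestigial-winged: 387 × 1/4 = 96.75
  ebony-bodied normal-winged: 387 × 1/4 = 96.75
  ebony-bodied vestigial-winged: 387 × 1/4 = 96.75
χ² = Σ (O − E)² / E
  gray-bodied normal-winged: (103 − 96.75)² / 96.75 = 0.4037
  gray-bodied vestigial-winged: (86 − 96.75)² / 96.75 = 1.1944
  ebony-bodied normal-winged: (99 − 96.75)² / 96.75 = 0.0523
  ebony-bodied vestigial-winged: (99 − 96.75)² / 96.75 = 0.0523
χ² = 0.4037 + 1.1944 + 0.0523 + 0.0523 = 1.7027 ≈ 1.703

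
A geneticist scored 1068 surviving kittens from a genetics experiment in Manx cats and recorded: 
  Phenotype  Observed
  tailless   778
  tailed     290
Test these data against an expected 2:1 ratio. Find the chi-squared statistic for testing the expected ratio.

18.354

Expected counts for N = 1068 under a 2:1 ratio (total parts = 3):
  tailless: 1068 × 2/3 = 712
  tailed: 1068 × 1/3 = 356
χ² = Σ (O − E)² / E
  tailless: (778 − 712)² / 712 = 6.1180
  tailed: (290 − 356)² / 356 = 12.2360
χ² = 6.1180 + 12.2360 = 18.354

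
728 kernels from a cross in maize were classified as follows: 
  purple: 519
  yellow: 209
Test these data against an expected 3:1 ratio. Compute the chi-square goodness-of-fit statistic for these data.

Total ratio parts = 4. Expected numbers out of 728:
  purple: 728 × 3/4 = 546
  yellow: 728 × 1/4 = 182
χ² = Σ (O − E)² / E
  purple: (519 − 546)² / 546 = 1.3352
  yellow: (209 − 182)² / 182 = 4.0055
χ² = 1.3352 + 4.0055 = 5.3407 ≈ 5.341

5.341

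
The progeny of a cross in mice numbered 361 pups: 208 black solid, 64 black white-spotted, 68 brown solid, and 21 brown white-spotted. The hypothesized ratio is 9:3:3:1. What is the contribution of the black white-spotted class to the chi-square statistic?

Expected counts for N = 361 under a 9:3:3:1 ratio (total parts = 16):
  black solid: 361 × 9/16 = 203.0625
  black white-spotted: 361 × 3/16 = 67.6875
  brown solid: 361 × 3/16 = 67.6875
  brown white-spotted: 361 × 1/16 = 22.5625
Contribution of black white-spotted: (64 − 67.6875)² / 67.6875 = 0.2009

0.201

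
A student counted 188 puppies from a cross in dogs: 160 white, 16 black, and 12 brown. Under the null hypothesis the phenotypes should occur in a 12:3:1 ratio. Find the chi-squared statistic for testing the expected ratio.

13.078

The 12:3:1 ratio has 16 parts, so with N = 188 the expected counts are:
  white: 188 × 12/16 = 141
  black: 188 × 3/16 = 35.25
  brown: 188 × 1/16 = 11.75
χ² = Σ (O − E)² / E
  white: (160 − 141)² / 141 = 2.5603
  black: (16 − 35.25)² / 35.25 = 10.5124
  brown: (12 − 11.75)² / 11.75 = 0.0053
χ² = 2.5603 + 10.5124 + 0.0053 = 13.078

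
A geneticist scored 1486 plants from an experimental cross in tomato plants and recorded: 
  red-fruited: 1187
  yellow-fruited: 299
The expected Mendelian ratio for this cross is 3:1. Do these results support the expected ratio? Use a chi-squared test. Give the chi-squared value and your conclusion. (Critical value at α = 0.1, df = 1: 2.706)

18.865; not consistent

Under the 3:1 hypothesis (Σ ratio = 4, N = 1486):
  red-fruited: 1486 × 3/4 = 1114.5
  yellow-fruited: 1486 × 1/4 = 371.5
χ² = Σ (O − E)² / E
  red-fruited: (1187 − 1114.5)² / 1114.5 = 4.7162
  yellow-fruited: (299 − 371.5)² / 371.5 = 14.1487
χ² = 4.7162 + 14.1487 = 18.8649 ≈ 18.865
Degrees of freedom = 2 − 1 = 1; critical value at α = 0.1 is 2.706.
Since 18.865 > 2.706, we reject the null hypothesis — the data do not fit the 3:1 ratio.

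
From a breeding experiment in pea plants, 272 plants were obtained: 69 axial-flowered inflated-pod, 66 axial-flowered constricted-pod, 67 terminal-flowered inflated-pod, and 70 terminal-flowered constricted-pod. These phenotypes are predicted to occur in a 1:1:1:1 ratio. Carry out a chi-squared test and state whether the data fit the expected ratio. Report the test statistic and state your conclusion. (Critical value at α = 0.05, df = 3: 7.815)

Expected counts for N = 272 under a 1:1:1:1 ratio (total parts = 4):
  axial-flowered inflated-pod: 272 × 1/4 = 68
  axial-flowered constricted-pod: 272 × 1/4 = 68
  terminal-flowered inflated-pod: 272 × 1/4 = 68
  terminal-flowered constricted-pod: 272 × 1/4 = 68
χ² = Σ (O − E)² / E
  axial-flowered inflated-pod: (69 − 68)² / 68 = 0.0147
  axial-flowered constricted-pod: (66 − 68)² / 68 = 0.0588
  terminal-flowered inflated-pod: (67 − 68)² / 68 = 0.0147
  terminal-flowered constricted-pod: (70 − 68)² / 68 = 0.0588
χ² = 0.0147 + 0.0588 + 0.0147 + 0.0588 = 0.147
Degrees of freedom = 4 − 1 = 3; critical value at α = 0.05 is 7.815.
Since 0.147 < 7.815, we fail to reject the null hypothesis — the data are consistent with the 1:1:1:1 ratio.

0.147; consistent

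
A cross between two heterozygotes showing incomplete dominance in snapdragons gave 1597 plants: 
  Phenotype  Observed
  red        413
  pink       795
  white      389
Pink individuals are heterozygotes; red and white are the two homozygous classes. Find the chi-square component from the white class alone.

0.263

With incomplete dominance, a heterozygote × heterozygote cross gives a 1:2:1 phenotypic ratio.
Under the 1:2:1 hypothesis (Σ ratio = 4, N = 1597):
  red: 1597 × 1/4 = 399.25
  pink: 1597 × 2/4 = 798.5
  white: 1597 × 1/4 = 399.25
Contribution of white: (389 − 399.25)² / 399.25 = 0.2631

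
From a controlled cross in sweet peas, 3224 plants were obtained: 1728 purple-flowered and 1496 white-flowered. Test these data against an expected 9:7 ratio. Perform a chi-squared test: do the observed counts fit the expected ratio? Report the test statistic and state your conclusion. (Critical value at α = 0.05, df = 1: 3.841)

Total ratio parts = 16. Expected numbers out of 3224:
  purple-flowered: 3224 × 9/16 = 1813.5
  white-flowered: 3224 × 7/16 = 1410.5
χ² = Σ (O − E)² / E
  purple-flowered: (1728 − 1813.5)² / 1813.5 = 4.0310
  white-flowered: (1496 − 1410.5)² / 1410.5 = 5.1827
χ² = 4.0310 + 5.1827 = 9.2137 ≈ 9.214
Degrees of freedom = 2 − 1 = 1; critical value at α = 0.05 is 3.841.
Since 9.214 > 3.841, we reject the null hypothesis — the data do not fit the 9:7 ratio.

9.214; not consistent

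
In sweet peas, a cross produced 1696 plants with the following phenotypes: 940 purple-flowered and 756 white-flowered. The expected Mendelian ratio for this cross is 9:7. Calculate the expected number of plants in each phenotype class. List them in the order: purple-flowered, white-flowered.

954, 742

Total ratio parts = 16. Expected numbers out of 1696:
  purple-flowered: 1696 × 9/16 = 954
  white-flowered: 1696 × 7/16 = 742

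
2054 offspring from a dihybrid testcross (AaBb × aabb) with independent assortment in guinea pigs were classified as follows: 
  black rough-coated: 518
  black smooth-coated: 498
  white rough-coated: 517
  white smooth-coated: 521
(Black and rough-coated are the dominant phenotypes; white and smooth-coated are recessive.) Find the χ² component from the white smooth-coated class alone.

A dihybrid testcross with independent assortment gives a 1:1:1:1 ratio.
The 1:1:1:1 ratio has 4 parts, so with N = 2054 the expected counts are:
  black rough-coated: 2054 × 1/4 = 513.5
  black smooth-coated: 2054 × 1/4 = 513.5
  white rough-coated: 2054 × 1/4 = 513.5
  white smooth-coated: 2054 × 1/4 = 513.5
Contribution of white smooth-coated: (521 − 513.5)² / 513.5 = 0.1095

0.110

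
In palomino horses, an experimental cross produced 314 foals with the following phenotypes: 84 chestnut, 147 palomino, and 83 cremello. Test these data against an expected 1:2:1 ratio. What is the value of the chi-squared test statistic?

Expected counts for N = 314 under a 1:2:1 ratio (total parts = 4):
  chestnut: 314 × 1/4 = 78.5
  palomino: 314 × 2/4 = 157
  cremello: 314 × 1/4 = 78.5
χ² = Σ (O − E)² / E
  chestnut: (84 − 78.5)² / 78.5 = 0.3854
  palomino: (147 − 157)² / 157 = 0.6369
  cremello: (83 − 78.5)² / 78.5 = 0.2580
χ² = 0.3854 + 0.6369 + 0.2580 = 1.2803 ≈ 1.280

1.280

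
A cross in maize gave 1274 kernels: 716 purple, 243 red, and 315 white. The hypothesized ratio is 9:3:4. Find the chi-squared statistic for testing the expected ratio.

0.110

Expected counts for N = 1274 under a 9:3:4 ratio (total parts = 16):
  purple: 1274 × 9/16 = 716.625
  red: 1274 × 3/16 = 238.875
  white: 1274 × 4/16 = 318.5
χ² = Σ (O − E)² / E
  purple: (716 − 716.625)² / 716.625 = 0.0005
  red: (243 − 238.875)² / 238.875 = 0.0712
  white: (315 − 318.5)² / 318.5 = 0.0385
χ² = 0.0005 + 0.0712 + 0.0385 = 0.1102 ≈ 0.110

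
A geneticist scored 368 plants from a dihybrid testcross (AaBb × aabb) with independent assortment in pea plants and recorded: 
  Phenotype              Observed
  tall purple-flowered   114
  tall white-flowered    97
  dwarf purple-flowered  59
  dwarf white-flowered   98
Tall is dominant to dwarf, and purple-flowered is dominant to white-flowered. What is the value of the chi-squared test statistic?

17.761

A dihybrid testcross with independent assortment gives a 1:1:1:1 ratio.
Total ratio parts = 4. Expected numbers out of 368:
  tall purple-flowered: 368 × 1/4 = 92
  tall white-flowered: 368 × 1/4 = 92
  dwarf purple-flowered: 368 × 1/4 = 92
  dwarf white-flowered: 368 × 1/4 = 92
χ² = Σ (O − E)² / E
  tall purple-flowered: (114 − 92)² / 92 = 5.2609
  tall white-flowered: (97 − 92)² / 92 = 0.2717
  dwarf purple-flowered: (59 − 92)² / 92 = 11.8370
  dwarf white-flowered: (98 − 92)² / 92 = 0.3913
χ² = 5.2609 + 0.2717 + 11.8370 + 0.3913 = 17.7609 ≈ 17.761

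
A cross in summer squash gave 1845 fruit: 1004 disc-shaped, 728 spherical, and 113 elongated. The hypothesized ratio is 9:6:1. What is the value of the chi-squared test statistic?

Total ratio parts = 16. Expected numbers out of 1845:
  disc-shaped: 1845 × 9/16 = 1037.8125
  spherical: 1845 × 6/16 = 691.875
  elongated: 1845 × 1/16 = 115.3125
χ² = Σ (O − E)² / E
  disc-shaped: (1004 − 1037.8125)² / 1037.8125 = 1.1016
  spherical: (728 − 691.875)² / 691.875 = 1.8862
  elongated: (113 − 115.3125)² / 115.3125 = 0.0464
χ² = 1.1016 + 1.8862 + 0.0464 = 3.0342 ≈ 3.034

3.034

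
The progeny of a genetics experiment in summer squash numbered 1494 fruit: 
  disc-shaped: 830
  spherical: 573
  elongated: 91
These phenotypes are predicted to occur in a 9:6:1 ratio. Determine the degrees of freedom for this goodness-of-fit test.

2

A goodness-of-fit test with 3 phenotype classes has df = 3 − 1 = 2.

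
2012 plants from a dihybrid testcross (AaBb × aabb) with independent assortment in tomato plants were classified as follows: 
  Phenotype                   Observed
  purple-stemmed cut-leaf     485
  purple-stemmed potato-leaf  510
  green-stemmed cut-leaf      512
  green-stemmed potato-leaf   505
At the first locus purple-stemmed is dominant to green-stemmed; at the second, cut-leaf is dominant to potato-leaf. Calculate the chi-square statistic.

0.911

A dihybrid testcross with independent assortment gives a 1:1:1:1 ratio.
The 1:1:1:1 ratio has 4 parts, so with N = 2012 the expected counts are:
  purple-stemmed cut-leaf: 2012 × 1/4 = 503
  purple-stemmed potato-leaf: 2012 × 1/4 = 503
  green-stemmed cut-leaf: 2012 × 1/4 = 503
  green-stemmed potato-leaf: 2012 × 1/4 = 503
χ² = Σ (O − E)² / E
  purple-stemmed cut-leaf: (485 − 503)² / 503 = 0.6441
  purple-stemmed potato-leaf: (510 − 503)² / 503 = 0.0974
  green-stemmed cut-leaf: (512 − 503)² / 503 = 0.1610
  green-stemmed potato-leaf: (505 − 503)² / 503 = 0.0080
χ² = 0.6441 + 0.0974 + 0.1610 + 0.0080 = 0.9105 ≈ 0.911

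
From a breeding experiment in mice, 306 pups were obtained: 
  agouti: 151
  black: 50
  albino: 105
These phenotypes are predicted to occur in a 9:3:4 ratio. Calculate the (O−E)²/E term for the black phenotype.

Under the 9:3:4 hypothesis (Σ ratio = 16, N = 306):
  agouti: 306 × 9/16 = 172.125
  black: 306 × 3/16 = 57.375
  albino: 306 × 4/16 = 76.5
Contribution of black: (50 − 57.375)² / 57.375 = 0.9480

0.948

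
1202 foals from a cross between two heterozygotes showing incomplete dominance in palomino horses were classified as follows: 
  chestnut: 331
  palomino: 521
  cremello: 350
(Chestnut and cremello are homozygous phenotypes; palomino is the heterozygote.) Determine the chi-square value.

With incomplete dominance, a heterozygote × heterozygote cross gives a 1:2:1 phenotypic ratio.
The 1:2:1 ratio has 4 parts, so with N = 1202 the expected counts are:
  chestnut: 1202 × 1/4 = 300.5
  palomino: 1202 × 2/4 = 601
  cremello: 1202 × 1/4 = 300.5
χ² = Σ (O − E)² / E
  chestnut: (331 − 300.5)² / 300.5 = 3.0957
  palomino: (521 − 601)² / 601 = 10.6489
  cremello: (350 − 300.5)² / 300.5 = 8.1539
χ² = 3.0957 + 10.6489 + 8.1539 = 21.8985 ≈ 21.899

21.899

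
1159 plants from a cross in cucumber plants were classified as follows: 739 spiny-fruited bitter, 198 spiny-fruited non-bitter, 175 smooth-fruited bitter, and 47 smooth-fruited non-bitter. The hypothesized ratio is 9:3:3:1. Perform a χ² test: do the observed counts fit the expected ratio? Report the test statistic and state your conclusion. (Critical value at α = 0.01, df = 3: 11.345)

30.514; not consistent

Expected counts for N = 1159 under a 9:3:3:1 ratio (total parts = 16):
  spiny-fruited bitter: 1159 × 9/16 = 651.9375
  spiny-fruited non-bitter: 1159 × 3/16 = 217.3125
  smooth-fruited bitter: 1159 × 3/16 = 217.3125
  smooth-fruited non-bitter: 1159 × 1/16 = 72.4375
χ² = Σ (O − E)² / E
  spiny-fruited bitter: (739 − 651.9375)² / 651.9375 = 11.6267
  spiny-fruited non-bitter: (198 − 217.3125)² / 217.3125 = 1.7163
  smooth-fruited bitter: (175 − 217.3125)² / 217.3125 = 8.2386
  smooth-fruited non-bitter: (47 − 72.4375)² / 72.4375 = 8.9328
χ² = 11.6267 + 1.7163 + 8.2386 + 8.9328 = 30.5144 ≈ 30.514
Degrees of freedom = 4 − 1 = 3; critical value at α = 0.01 is 11.345.
Since 30.514 > 11.345, we reject the null hypothesis — the data do not fit the 9:3:3:1 ratio.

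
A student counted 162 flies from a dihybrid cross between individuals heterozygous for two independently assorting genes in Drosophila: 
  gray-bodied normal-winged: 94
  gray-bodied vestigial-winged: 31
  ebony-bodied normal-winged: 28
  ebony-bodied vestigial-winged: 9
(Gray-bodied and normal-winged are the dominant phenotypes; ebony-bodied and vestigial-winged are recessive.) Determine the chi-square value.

A dihybrid F₂ with independent assortment and complete dominance at both loci gives a 9:3:3:1 phenotypic ratio.
Under the 9:3:3:1 hypothesis (Σ ratio = 16, N = 162):
  gray-bodied normal-winged: 162 × 9/16 = 91.125
  gray-bodied vestigial-winged: 162 × 3/16 = 30.375
  ebony-bodied normal-winged: 162 × 3/16 = 30.375
  ebony-bodied vestigial-winged: 162 × 1/16 = 10.125
χ² = Σ (O − E)² / E
  gray-bodied normal-winged: (94 − 91.125)² / 91.125 = 0.0907
  gray-bodied vestigial-winged: (31 − 30.375)² / 30.375 = 0.0129
  ebony-bodied normal-winged: (28 − 30.375)² / 30.375 = 0.1857
  ebony-bodied vestigial-winged: (9 − 10.125)² / 10.125 = 0.1250
χ² = 0.0907 + 0.0129 + 0.1857 + 0.1250 = 0.4143 ≈ 0.414

0.414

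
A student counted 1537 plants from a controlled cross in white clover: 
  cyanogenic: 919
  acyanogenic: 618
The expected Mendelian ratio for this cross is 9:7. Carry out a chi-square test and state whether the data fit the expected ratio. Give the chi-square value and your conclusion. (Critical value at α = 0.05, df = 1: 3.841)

Expected counts for N = 1537 under a 9:7 ratio (total parts = 16):
  cyanogenic: 1537 × 9/16 = 864.5625
  acyanogenic: 1537 × 7/16 = 672.4375
χ² = Σ (O − E)² / E
  cyanogenic: (919 − 864.5625)² / 864.5625 = 3.4277
  acyanogenic: (618 − 672.4375)² / 672.4375 = 4.4070
χ² = 3.4277 + 4.4070 = 7.8347 ≈ 7.835
Degrees of freedom = 2 − 1 = 1; critical value at α = 0.05 is 3.841.
Since 7.835 > 3.841, we reject the null hypothesis — the data do not fit the 9:7 ratio.

7.835; not consistent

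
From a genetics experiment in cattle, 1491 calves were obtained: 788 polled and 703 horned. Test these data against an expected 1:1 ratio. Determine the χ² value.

Expected counts for N = 1491 under a 1:1 ratio (total parts = 2):
  polled: 1491 × 1/2 = 745.5
  horned: 1491 × 1/2 = 745.5
χ² = Σ (O − E)² / E
  polled: (788 − 745.5)² / 745.5 = 2.4229
  horned: (703 − 745.5)² / 745.5 = 2.4229
χ² = 2.4229 + 2.4229 = 4.8458 ≈ 4.846

4.846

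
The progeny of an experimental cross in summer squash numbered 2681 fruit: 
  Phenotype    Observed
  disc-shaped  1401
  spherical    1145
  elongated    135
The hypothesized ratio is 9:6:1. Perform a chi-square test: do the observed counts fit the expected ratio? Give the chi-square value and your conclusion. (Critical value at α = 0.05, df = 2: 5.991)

The 9:6:1 ratio has 16 parts, so with N = 2681 the expected counts are:
  disc-shaped: 2681 × 9/16 = 1508.0625
  spherical: 2681 × 6/16 = 1005.375
  elongated: 2681 × 1/16 = 167.5625
χ² = Σ (O − E)² / E
  disc-shaped: (1401 − 1508.0625)² / 1508.0625 = 7.6007
  spherical: (1145 − 1005.375)² / 1005.375 = 19.3909
  elongated: (135 − 167.5625)² / 167.5625 = 6.3279
χ² = 7.6007 + 19.3909 + 6.3279 = 33.3195 ≈ 33.320
Degrees of freedom = 3 − 1 = 2; critical value at α = 0.05 is 5.991.
Since 33.320 > 5.991, we reject the null hypothesis — the data do not fit the 9:6:1 ratio.

33.320; not consistent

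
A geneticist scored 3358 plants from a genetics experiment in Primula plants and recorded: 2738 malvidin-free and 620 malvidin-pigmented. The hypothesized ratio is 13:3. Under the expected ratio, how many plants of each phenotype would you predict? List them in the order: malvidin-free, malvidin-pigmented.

Total ratio parts = 16. Expected numbers out of 3358:
  malvidin-free: 3358 × 13/16 = 2728.375
  malvidin-pigmented: 3358 × 3/16 = 629.625

2728.375, 629.625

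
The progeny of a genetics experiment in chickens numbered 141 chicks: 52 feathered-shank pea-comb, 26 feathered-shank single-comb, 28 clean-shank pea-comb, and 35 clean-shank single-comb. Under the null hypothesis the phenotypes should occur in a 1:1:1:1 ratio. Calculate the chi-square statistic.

11.879

Under the 1:1:1:1 hypothesis (Σ ratio = 4, N = 141):
  feathered-shank pea-comb: 141 × 1/4 = 35.25
  feathered-shank single-comb: 141 × 1/4 = 35.25
  clean-shank pea-comb: 141 × 1/4 = 35.25
  clean-shank single-comb: 141 × 1/4 = 35.25
χ² = Σ (O − E)² / E
  feathered-shank pea-comb: (52 − 35.25)² / 35.25 = 7.9592
  feathered-shank single-comb: (26 − 35.25)² / 35.25 = 2.4273
  clean-shank pea-comb: (28 − 35.25)² / 35.25 = 1.4911
  clean-shank single-comb: (35 − 35.25)² / 35.25 = 0.0018
χ² = 7.9592 + 2.4273 + 1.4911 + 0.0018 = 11.8794 ≈ 11.879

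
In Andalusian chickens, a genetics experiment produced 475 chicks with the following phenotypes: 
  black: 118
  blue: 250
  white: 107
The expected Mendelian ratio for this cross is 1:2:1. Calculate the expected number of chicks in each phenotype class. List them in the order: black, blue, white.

Expected counts for N = 475 under a 1:2:1 ratio (total parts = 4):
  black: 475 × 1/4 = 118.75
  blue: 475 × 2/4 = 237.5
  white: 475 × 1/4 = 118.75

118.75, 237.5, 118.75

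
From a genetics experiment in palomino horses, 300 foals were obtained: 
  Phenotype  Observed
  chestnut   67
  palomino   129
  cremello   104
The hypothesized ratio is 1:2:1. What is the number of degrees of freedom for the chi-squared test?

A goodness-of-fit test with 3 phenotype classes has df = 3 − 1 = 2.

2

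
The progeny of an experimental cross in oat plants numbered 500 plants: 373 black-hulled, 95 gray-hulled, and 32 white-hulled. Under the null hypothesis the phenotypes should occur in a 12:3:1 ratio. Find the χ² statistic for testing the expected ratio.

0.045

Expected counts for N = 500 under a 12:3:1 ratio (total parts = 16):
  black-hulled: 500 × 12/16 = 375
  gray-hulled: 500 × 3/16 = 93.75
  white-hulled: 500 × 1/16 = 31.25
χ² = Σ (O − E)² / E
  black-hulled: (373 − 375)² / 375 = 0.0107
  gray-hulled: (95 − 93.75)² / 93.75 = 0.0167
  white-hulled: (32 − 31.25)² / 31.25 = 0.0180
χ² = 0.0107 + 0.0167 + 0.0180 = 0.0454 ≈ 0.045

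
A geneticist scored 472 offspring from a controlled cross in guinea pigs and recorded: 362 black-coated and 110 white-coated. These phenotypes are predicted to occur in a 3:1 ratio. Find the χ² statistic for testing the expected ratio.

0.723

Total ratio parts = 4. Expected numbers out of 472:
  black-coated: 472 × 3/4 = 354
  white-coated: 472 × 1/4 = 118
χ² = Σ (O − E)² / E
  black-coated: (362 − 354)² / 354 = 0.1808
  white-coated: (110 − 118)² / 118 = 0.5424
χ² = 0.1808 + 0.5424 = 0.7232 ≈ 0.723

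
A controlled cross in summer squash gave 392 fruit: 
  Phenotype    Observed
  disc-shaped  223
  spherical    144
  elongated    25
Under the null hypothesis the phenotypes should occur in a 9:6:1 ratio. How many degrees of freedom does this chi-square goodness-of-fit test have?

2

A goodness-of-fit test with 3 phenotype classes has df = 3 − 1 = 2.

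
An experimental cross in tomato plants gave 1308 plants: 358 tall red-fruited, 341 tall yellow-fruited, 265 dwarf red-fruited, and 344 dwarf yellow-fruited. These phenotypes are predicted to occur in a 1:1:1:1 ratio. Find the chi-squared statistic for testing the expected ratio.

16.177

Expected counts for N = 1308 under a 1:1:1:1 ratio (total parts = 4):
  tall red-fruited: 1308 × 1/4 = 327
  tall yellow-fruited: 1308 × 1/4 = 327
  dwarf red-fruited: 1308 × 1/4 = 327
  dwarf yellow-fruited: 1308 × 1/4 = 327
χ² = Σ (O − E)² / E
  tall red-fruited: (358 − 327)² / 327 = 2.9388
  tall yellow-fruited: (341 − 327)² / 327 = 0.5994
  dwarf red-fruited: (265 − 327)² / 327 = 11.7554
  dwarf yellow-fruited: (344 − 327)² / 327 = 0.8838
χ² = 2.9388 + 0.5994 + 11.7554 + 0.8838 = 16.1774 ≈ 16.177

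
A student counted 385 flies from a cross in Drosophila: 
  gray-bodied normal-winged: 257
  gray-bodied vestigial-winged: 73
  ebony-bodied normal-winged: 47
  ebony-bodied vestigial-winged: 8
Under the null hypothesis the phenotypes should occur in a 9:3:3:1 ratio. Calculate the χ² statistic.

27.070

Under the 9:3:3:1 hypothesis (Σ ratio = 16, N = 385):
  gray-bodied normal-winged: 385 × 9/16 = 216.5625
  gray-bodied vestigial-winged: 385 × 3/16 = 72.1875
  ebony-bodied normal-winged: 385 × 3/16 = 72.1875
  ebony-bodied vestigial-winged: 385 × 1/16 = 24.0625
χ² = Σ (O − E)² / E
  gray-bodied normal-winged: (257 − 216.5625)² / 216.5625 = 7.5507
  gray-bodied vestigial-winged: (73 − 72.1875)² / 72.1875 = 0.0091
  ebony-bodied normal-winged: (47 − 72.1875)² / 72.1875 = 8.7884
  ebony-bodied vestigial-winged: (8 − 24.0625)² / 24.0625 = 10.7222
χ² = 7.5507 + 0.0091 + 8.7884 + 10.7222 = 27.0704 ≈ 27.070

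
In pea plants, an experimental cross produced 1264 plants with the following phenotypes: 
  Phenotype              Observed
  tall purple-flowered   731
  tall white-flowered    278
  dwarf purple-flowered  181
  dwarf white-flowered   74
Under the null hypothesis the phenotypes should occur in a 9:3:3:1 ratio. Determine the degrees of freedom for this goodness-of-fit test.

A goodness-of-fit test with 4 phenotype classes has df = 4 − 1 = 3.

3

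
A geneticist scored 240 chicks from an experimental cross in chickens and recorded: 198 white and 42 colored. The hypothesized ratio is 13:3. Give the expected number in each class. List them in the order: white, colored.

Expected counts for N = 240 under a 13:3 ratio (total parts = 16):
  white: 240 × 13/16 = 195
  colored: 240 × 3/16 = 45

195, 45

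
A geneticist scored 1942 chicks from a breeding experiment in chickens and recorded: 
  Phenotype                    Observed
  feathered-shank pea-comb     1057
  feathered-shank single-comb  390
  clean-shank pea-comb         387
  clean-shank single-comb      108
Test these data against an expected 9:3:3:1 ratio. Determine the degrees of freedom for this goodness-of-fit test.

3

A goodness-of-fit test with 4 phenotype classes has df = 4 − 1 = 3.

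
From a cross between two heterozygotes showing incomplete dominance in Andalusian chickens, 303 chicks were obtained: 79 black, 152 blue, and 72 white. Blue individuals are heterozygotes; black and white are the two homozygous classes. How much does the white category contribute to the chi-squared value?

With incomplete dominance, a heterozygote × heterozygote cross gives a 1:2:1 phenotypic ratio.
Expected counts for N = 303 under a 1:2:1 ratio (total parts = 4):
  black: 303 × 1/4 = 75.75
  blue: 303 × 2/4 = 151.5
  white: 303 × 1/4 = 75.75
Contribution of white: (72 − 75.75)² / 75.75 = 0.1856

0.186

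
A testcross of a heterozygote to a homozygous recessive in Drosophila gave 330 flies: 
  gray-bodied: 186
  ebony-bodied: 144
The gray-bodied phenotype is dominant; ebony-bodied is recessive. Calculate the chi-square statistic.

5.345

A testcross of a heterozygote (Aa × aa) gives a 1:1 phenotypic ratio.
Expected counts for N = 330 under a 1:1 ratio (total parts = 2):
  gray-bodied: 330 × 1/2 = 165
  ebony-bodied: 330 × 1/2 = 165
χ² = Σ (O − E)² / E
  gray-bodied: (186 − 165)² / 165 = 2.6727
  ebony-bodied: (144 − 165)² / 165 = 2.6727
χ² = 2.6727 + 2.6727 = 5.3454 ≈ 5.345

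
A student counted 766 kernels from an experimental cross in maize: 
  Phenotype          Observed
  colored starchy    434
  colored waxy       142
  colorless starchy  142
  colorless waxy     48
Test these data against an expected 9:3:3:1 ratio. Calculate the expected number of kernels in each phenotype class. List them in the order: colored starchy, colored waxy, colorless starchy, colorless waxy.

Total ratio parts = 16. Expected numbers out of 766:
  colored starchy: 766 × 9/16 = 430.875
  colored waxy: 766 × 3/16 = 143.625
  colorless starchy: 766 × 3/16 = 143.625
  colorless waxy: 766 × 1/16 = 47.875

430.875, 143.625, 143.625, 47.875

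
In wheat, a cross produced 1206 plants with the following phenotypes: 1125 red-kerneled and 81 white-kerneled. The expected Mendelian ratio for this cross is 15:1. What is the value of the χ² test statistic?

0.448

Under the 15:1 hypothesis (Σ ratio = 16, N = 1206):
  red-kerneled: 1206 × 15/16 = 1130.625
  white-kerneled: 1206 × 1/16 = 75.375
χ² = Σ (O − E)² / E
  red-kerneled: (1125 − 1130.625)² / 1130.625 = 0.0280
  white-kerneled: (81 − 75.375)² / 75.375 = 0.4198
χ² = 0.0280 + 0.4198 = 0.4478 ≈ 0.448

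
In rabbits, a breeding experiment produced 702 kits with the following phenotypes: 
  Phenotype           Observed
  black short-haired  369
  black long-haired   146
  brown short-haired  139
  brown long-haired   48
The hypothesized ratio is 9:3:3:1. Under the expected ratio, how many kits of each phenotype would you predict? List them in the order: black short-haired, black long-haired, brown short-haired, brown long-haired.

394.875, 131.625, 131.625, 43.875

Expected counts for N = 702 under a 9:3:3:1 ratio (total parts = 16):
  black short-haired: 702 × 9/16 = 394.875
  black long-haired: 702 × 3/16 = 131.625
  brown short-haired: 702 × 3/16 = 131.625
  brown long-haired: 702 × 1/16 = 43.875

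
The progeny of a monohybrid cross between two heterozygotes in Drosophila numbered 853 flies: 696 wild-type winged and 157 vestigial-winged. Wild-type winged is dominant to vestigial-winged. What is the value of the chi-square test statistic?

19.783

For a monohybrid cross between heterozygotes with complete dominance, the expected phenotypic ratio is 3:1.
Expected counts for N = 853 under a 3:1 ratio (total parts = 4):
  wild-type winged: 853 × 3/4 = 639.75
  vestigial-winged: 853 × 1/4 = 213.25
χ² = Σ (O − E)² / E
  wild-type winged: (696 − 639.75)² / 639.75 = 4.9458
  vestigial-winged: (157 − 213.25)² / 213.25 = 14.8373
χ² = 4.9458 + 14.8373 = 19.7831 ≈ 19.783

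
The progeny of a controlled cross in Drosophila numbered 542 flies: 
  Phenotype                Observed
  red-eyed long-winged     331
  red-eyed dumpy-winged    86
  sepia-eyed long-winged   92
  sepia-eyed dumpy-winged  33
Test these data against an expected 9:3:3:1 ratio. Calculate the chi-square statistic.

5.575

Under the 9:3:3:1 hypothesis (Σ ratio = 16, N = 542):
  red-eyed long-winged: 542 × 9/16 = 304.875
  red-eyed dumpy-winged: 542 × 3/16 = 101.625
  sepia-eyed long-winged: 542 × 3/16 = 101.625
  sepia-eyed dumpy-winged: 542 × 1/16 = 33.875
χ² = Σ (O − E)² / E
  red-eyed long-winged: (331 − 304.875)² / 304.875 = 2.2387
  red-eyed dumpy-winged: (86 − 101.625)² / 101.625 = 2.4024
  sepia-eyed long-winged: (92 − 101.625)² / 101.625 = 0.9116
  sepia-eyed dumpy-winged: (33 − 33.875)² / 33.875 = 0.0226
χ² = 2.2387 + 2.4024 + 0.9116 + 0.0226 = 5.5753 ≈ 5.575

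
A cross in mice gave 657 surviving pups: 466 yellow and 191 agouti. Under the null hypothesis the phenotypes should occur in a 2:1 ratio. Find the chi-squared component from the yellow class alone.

1.790

Expected counts for N = 657 under a 2:1 ratio (total parts = 3):
  yellow: 657 × 2/3 = 438
  agouti: 657 × 1/3 = 219
Contribution of yellow: (466 − 438)² / 438 = 1.7900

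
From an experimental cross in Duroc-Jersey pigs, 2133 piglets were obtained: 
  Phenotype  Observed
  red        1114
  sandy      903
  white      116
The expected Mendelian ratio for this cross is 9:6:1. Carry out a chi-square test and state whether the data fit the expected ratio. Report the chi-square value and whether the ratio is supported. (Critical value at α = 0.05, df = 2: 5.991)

Total ratio parts = 16. Expected numbers out of 2133:
  red: 2133 × 9/16 = 1199.8125
  sandy: 2133 × 6/16 = 799.875
  white: 2133 × 1/16 = 133.3125
χ² = Σ (O − E)² / E
  red: (1114 − 1199.8125)² / 1199.8125 = 6.1374
  sandy: (903 − 799.875)² / 799.875 = 13.2955
  white: (116 − 133.3125)² / 133.3125 = 2.2483
χ² = 6.1374 + 13.2955 + 2.2483 = 21.6812 ≈ 21.681
Degrees of freedom = 3 − 1 = 2; critical value at α = 0.05 is 5.991.
Since 21.681 > 5.991, we reject the null hypothesis — the data do not fit the 9:6:1 ratio.

21.681; not consistent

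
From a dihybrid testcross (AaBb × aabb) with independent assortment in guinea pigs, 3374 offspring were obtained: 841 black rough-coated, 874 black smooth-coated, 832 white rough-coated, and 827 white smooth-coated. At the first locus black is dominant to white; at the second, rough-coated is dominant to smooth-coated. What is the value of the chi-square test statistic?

1.590

A dihybrid testcross with independent assortment gives a 1:1:1:1 ratio.
Under the 1:1:1:1 hypothesis (Σ ratio = 4, N = 3374):
  black rough-coated: 3374 × 1/4 = 843.5
  black smooth-coated: 3374 × 1/4 = 843.5
  white rough-coated: 3374 × 1/4 = 843.5
  white smooth-coated: 3374 × 1/4 = 843.5
χ² = Σ (O − E)² / E
  black rough-coated: (841 − 843.5)² / 843.5 = 0.0074
  black smooth-coated: (874 − 843.5)² / 843.5 = 1.1028
  white rough-coated: (832 − 843.5)² / 843.5 = 0.1568
  white smooth-coated: (827 − 843.5)² / 843.5 = 0.3228
χ² = 0.0074 + 1.1028 + 0.1568 + 0.3228 = 1.5898 ≈ 1.590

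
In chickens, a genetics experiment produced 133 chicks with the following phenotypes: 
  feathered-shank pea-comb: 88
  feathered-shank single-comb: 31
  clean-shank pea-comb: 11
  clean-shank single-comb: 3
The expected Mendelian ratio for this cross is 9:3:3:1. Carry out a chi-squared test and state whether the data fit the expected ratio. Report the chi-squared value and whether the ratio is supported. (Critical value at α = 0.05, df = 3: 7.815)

Expected counts for N = 133 under a 9:3:3:1 ratio (total parts = 16):
  feathered-shank pea-comb: 133 × 9/16 = 74.8125
  feathered-shank single-comb: 133 × 3/16 = 24.9375
  clean-shank pea-comb: 133 × 3/16 = 24.9375
  clean-shank single-comb: 133 × 1/16 = 8.3125
χ² = Σ (O − E)² / E
  feathered-shank pea-comb: (88 − 74.8125)² / 74.8125 = 2.3246
  feathered-shank single-comb: (31 − 24.9375)² / 24.9375 = 1.4738
  clean-shank pea-comb: (11 − 24.9375)² / 24.9375 = 7.7896
  clean-shank single-comb: (3 − 8.3125)² / 8.3125 = 3.3952
χ² = 2.3246 + 1.4738 + 7.7896 + 3.3952 = 14.9832 ≈ 14.983
Degrees of freedom = 4 − 1 = 3; critical value at α = 0.05 is 7.815.
Since 14.983 > 7.815, we reject the null hypothesis — the data do not fit the 9:3:3:1 ratio.

14.983; not consistent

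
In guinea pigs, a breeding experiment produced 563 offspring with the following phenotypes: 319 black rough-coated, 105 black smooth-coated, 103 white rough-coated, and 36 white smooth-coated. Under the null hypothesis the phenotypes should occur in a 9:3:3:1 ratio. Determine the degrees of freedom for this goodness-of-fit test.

A goodness-of-fit test with 4 phenotype classes has df = 4 − 1 = 3.

3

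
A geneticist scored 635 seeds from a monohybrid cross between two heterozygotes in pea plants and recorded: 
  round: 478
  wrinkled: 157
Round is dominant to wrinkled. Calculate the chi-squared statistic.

For a monohybrid cross between heterozygotes with complete dominance, the expected phenotypic ratio is 3:1.
Expected counts for N = 635 under a 3:1 ratio (total parts = 4):
  round: 635 × 3/4 = 476.25
  wrinkled: 635 × 1/4 = 158.75
χ² = Σ (O − E)² / E
  round: (478 − 476.25)² / 476.25 = 0.0064
  wrinkled: (157 − 158.75)² / 158.75 = 0.0193
χ² = 0.0064 + 0.0193 = 0.0257 ≈ 0.026

0.026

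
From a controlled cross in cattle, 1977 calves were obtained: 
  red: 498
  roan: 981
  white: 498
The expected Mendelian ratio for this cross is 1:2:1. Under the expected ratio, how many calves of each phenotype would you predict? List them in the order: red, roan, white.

494.25, 988.5, 494.25

Total ratio parts = 4. Expected numbers out of 1977:
  red: 1977 × 1/4 = 494.25
  roan: 1977 × 2/4 = 988.5
  white: 1977 × 1/4 = 494.25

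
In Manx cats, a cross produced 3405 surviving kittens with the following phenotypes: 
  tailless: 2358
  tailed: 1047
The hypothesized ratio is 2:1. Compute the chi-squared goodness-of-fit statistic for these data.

10.234

Under the 2:1 hypothesis (Σ ratio = 3, N = 3405):
  tailless: 3405 × 2/3 = 2270
  tailed: 3405 × 1/3 = 1135
χ² = Σ (O − E)² / E
  tailless: (2358 − 2270)² / 2270 = 3.4115
  tailed: (1047 − 1135)² / 1135 = 6.8229
χ² = 3.4115 + 6.8229 = 10.2344 ≈ 10.234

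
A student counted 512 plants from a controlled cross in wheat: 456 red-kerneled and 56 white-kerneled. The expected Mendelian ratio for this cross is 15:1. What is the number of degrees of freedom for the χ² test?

A goodness-of-fit test with 2 phenotype classes has df = 2 − 1 = 1.

1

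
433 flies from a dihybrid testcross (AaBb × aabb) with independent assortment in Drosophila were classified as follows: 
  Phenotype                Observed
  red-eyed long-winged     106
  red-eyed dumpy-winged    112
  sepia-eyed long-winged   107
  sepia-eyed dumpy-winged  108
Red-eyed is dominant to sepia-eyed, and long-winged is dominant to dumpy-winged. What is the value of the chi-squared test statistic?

0.192

A dihybrid testcross with independent assortment gives a 1:1:1:1 ratio.
Under the 1:1:1:1 hypothesis (Σ ratio = 4, N = 433):
  red-eyed long-winged: 433 × 1/4 = 108.25
  red-eyed dumpy-winged: 433 × 1/4 = 108.25
  sepia-eyed long-winged: 433 × 1/4 = 108.25
  sepia-eyed dumpy-winged: 433 × 1/4 = 108.25
χ² = Σ (O − E)² / E
  red-eyed long-winged: (106 − 108.25)² / 108.25 = 0.0468
  red-eyed dumpy-winged: (112 − 108.25)² / 108.25 = 0.1299
  sepia-eyed long-winged: (107 − 108.25)² / 108.25 = 0.0144
  sepia-eyed dumpy-winged: (108 − 108.25)² / 108.25 = 0.0006
χ² = 0.0468 + 0.1299 + 0.0144 + 0.0006 = 0.1917 ≈ 0.192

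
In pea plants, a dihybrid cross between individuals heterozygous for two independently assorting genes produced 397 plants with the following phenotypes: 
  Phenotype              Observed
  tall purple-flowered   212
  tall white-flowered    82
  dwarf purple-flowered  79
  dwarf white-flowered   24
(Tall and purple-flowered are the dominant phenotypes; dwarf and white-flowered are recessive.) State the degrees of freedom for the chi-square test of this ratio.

3

A dihybrid F₂ with independent assortment and complete dominance at both loci gives a 9:3:3:1 phenotypic ratio.
A goodness-of-fit test with 4 phenotype classes has df = 4 − 1 = 3.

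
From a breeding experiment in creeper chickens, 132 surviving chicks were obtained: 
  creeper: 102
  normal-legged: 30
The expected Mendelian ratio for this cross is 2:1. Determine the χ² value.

The 2:1 ratio has 3 parts, so with N = 132 the expected counts are:
  creeper: 132 × 2/3 = 88
  normal-legged: 132 × 1/3 = 44
χ² = Σ (O − E)² / E
  creeper: (102 − 88)² / 88 = 2.2273
  normal-legged: (30 − 44)² / 44 = 4.4545
χ² = 2.2273 + 4.4545 = 6.6818 ≈ 6.682

6.682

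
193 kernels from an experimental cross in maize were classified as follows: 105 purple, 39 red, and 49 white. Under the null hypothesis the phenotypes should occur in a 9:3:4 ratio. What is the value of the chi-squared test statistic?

0.347

Expected counts for N = 193 under a 9:3:4 ratio (total parts = 16):
  purple: 193 × 9/16 = 108.5625
  red: 193 × 3/16 = 36.1875
  white: 193 × 4/16 = 48.25
χ² = Σ (O − E)² / E
  purple: (105 − 108.5625)² / 108.5625 = 0.1169
  red: (39 − 36.1875)² / 36.1875 = 0.2186
  white: (49 − 48.25)² / 48.25 = 0.0117
χ² = 0.1169 + 0.2186 + 0.0117 = 0.3472 ≈ 0.347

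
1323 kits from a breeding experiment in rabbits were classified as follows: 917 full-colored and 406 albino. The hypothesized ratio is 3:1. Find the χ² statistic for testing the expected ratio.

Total ratio parts = 4. Expected numbers out of 1323:
  full-colored: 1323 × 3/4 = 992.25
  albino: 1323 × 1/4 = 330.75
χ² = Σ (O − E)² / E
  full-colored: (917 − 992.25)² / 992.25 = 5.7068
  albino: (406 − 330.75)² / 330.75 = 17.1204
χ² = 5.7068 + 17.1204 = 22.8272 ≈ 22.827

22.827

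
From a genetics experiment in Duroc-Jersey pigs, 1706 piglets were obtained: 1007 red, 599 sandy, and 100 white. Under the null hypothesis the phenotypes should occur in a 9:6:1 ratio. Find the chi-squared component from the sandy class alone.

2.596

Under the 9:6:1 hypothesis (Σ ratio = 16, N = 1706):
  red: 1706 × 9/16 = 959.625
  sandy: 1706 × 6/16 = 639.75
  white: 1706 × 1/16 = 106.625
Contribution of sandy: (599 − 639.75)² / 639.75 = 2.5956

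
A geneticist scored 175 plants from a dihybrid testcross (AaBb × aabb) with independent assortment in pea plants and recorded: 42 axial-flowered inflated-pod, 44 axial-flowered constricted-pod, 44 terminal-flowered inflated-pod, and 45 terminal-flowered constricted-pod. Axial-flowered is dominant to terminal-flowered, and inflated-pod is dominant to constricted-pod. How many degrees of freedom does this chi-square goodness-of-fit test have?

3

A dihybrid testcross with independent assortment gives a 1:1:1:1 ratio.
A goodness-of-fit test with 4 phenotype classes has df = 4 − 1 = 3.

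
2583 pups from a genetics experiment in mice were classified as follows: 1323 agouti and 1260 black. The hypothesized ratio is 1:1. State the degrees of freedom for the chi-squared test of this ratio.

A goodness-of-fit test with 2 phenotype classes has df = 2 − 1 = 1.

1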